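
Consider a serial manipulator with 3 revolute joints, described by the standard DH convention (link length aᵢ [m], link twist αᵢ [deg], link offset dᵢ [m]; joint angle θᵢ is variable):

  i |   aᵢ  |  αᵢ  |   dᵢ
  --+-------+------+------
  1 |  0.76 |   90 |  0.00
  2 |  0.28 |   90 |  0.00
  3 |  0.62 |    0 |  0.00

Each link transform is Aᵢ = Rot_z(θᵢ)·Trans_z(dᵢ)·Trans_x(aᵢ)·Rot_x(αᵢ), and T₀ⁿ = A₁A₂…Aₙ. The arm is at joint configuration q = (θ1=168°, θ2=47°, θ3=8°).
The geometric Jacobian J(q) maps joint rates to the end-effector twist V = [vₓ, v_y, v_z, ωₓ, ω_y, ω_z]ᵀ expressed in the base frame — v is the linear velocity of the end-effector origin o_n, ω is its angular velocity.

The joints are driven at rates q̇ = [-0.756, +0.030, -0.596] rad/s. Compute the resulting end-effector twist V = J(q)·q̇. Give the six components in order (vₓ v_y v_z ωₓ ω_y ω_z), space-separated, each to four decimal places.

0.1879 0.6446 0.0559 0.4326 -0.0613 -0.3495

o_n = [-1.3218, 0.3692, 0.6538]
J₁: ẑ×o_n = [-0.3692, -1.3218, 0.0000], ω = ẑ
J2: z=[0.2079, 0.9781, 0.0000] o=[-0.7434, 0.1580, 0.0000] → [0.6395, -0.1359, 0.6097, 0.2079, 0.9781, 0.0000]
J3: z=[-0.7154, 0.1521, -0.6820] o=[-0.9302, 0.1977, 0.2048] → [0.1852, 0.5883, -0.0631, -0.7154, 0.1521, -0.6820]
V = J·q̇ = [0.1879, 0.6446, 0.0559, 0.4326, -0.0613, -0.3495]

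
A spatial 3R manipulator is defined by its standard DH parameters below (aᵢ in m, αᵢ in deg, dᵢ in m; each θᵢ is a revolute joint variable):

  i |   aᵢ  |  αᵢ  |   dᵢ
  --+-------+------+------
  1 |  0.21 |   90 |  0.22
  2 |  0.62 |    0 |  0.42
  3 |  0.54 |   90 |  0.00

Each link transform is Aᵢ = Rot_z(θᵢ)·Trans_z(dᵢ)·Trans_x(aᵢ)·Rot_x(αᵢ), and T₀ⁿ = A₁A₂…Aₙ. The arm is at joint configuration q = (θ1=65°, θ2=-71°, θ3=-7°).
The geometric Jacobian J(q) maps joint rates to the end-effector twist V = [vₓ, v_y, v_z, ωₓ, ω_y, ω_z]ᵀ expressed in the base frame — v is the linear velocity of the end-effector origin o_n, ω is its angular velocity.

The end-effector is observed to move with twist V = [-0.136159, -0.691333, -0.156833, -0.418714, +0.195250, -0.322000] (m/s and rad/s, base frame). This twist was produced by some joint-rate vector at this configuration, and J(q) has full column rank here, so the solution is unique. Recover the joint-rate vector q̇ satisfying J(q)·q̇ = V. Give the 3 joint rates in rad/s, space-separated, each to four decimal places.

o_n = [0.6022, 0.2975, -0.8944]
J₁: ẑ×o_n = [-0.2975, 0.6022, 0.0000], ω = ẑ
J2: z=[0.9063, -0.4226, 0.0000] o=[0.0887, 0.1903, 0.2200] → [0.4710, 1.0100, 0.3141, 0.9063, -0.4226, 0.0000]
J3: z=[0.9063, -0.4226, 0.0000] o=[0.5547, 0.1958, -0.3662] → [0.2232, 0.4787, 0.1123, 0.9063, -0.4226, 0.0000]
q̇ = J⁺·V = [-0.3220, -0.5200, 0.0580]

-0.3220 -0.5200 0.0580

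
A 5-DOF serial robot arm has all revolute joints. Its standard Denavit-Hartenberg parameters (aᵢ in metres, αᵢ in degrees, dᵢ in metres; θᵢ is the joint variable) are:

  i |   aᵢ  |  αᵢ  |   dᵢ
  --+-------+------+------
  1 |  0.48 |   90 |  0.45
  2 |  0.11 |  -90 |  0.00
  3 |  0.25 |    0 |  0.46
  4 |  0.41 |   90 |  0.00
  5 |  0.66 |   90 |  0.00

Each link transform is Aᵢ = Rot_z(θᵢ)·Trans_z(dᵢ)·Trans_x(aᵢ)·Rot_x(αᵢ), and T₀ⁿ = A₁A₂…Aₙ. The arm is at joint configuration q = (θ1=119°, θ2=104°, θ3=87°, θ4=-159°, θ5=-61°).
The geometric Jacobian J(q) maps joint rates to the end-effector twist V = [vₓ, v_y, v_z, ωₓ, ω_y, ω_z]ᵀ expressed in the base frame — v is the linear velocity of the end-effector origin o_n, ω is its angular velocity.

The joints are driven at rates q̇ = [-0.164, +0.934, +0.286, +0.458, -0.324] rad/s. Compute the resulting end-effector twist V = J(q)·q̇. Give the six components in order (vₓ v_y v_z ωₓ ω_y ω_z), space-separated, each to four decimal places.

-0.0345 -0.4862 0.4284 1.1155 -0.2923 -0.0450

o_n = [0.1419, 0.6611, 0.8167]
J₁: ẑ×o_n = [-0.6611, 0.1419, 0.0000], ω = ẑ
J2: z=[0.8746, 0.4848, 0.0000] o=[-0.2327, 0.4198, 0.4500] → [0.1778, -0.3207, 0.0294, 0.8746, 0.4848, 0.0000]
J3: z=[0.4704, -0.8486, -0.2419] o=[-0.2198, 0.3965, 0.5567] → [-0.1566, -0.2098, 0.4314, 0.4704, -0.8486, -0.2419]
J4: z=[0.4704, -0.8486, -0.2419] o=[-0.2202, -0.1176, 0.4581] → [-0.1159, -0.2563, 0.6736, 0.4704, -0.8486, -0.2419]
J5: z=[0.1587, 0.3510, -0.9228] o=[0.1357, 0.0446, 0.5811] → [0.6516, -0.0431, 0.0957, 0.1587, 0.3510, -0.9228]
V = J·q̇ = [-0.0345, -0.4862, 0.4284, 1.1155, -0.2923, -0.0450]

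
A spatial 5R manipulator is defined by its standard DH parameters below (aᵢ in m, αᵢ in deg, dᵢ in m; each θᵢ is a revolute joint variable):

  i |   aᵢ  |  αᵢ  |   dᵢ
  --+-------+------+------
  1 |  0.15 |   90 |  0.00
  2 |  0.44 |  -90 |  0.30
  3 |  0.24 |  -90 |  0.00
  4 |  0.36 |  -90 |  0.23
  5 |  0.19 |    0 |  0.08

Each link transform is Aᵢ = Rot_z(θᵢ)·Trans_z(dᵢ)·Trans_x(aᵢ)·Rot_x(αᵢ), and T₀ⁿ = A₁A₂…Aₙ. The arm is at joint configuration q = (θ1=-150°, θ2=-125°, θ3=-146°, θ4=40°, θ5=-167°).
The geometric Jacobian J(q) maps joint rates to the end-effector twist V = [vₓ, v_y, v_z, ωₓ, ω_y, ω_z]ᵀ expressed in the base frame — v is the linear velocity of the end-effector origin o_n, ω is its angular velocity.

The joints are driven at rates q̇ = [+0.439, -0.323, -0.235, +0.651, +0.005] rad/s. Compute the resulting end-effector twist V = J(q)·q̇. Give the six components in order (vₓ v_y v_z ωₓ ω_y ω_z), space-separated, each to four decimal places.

-0.1790 -0.1159 0.1382 0.2441 0.3891 0.2756

o_n = [-0.1984, 0.7012, -0.1667]
J₁: ẑ×o_n = [-0.7012, -0.1984, 0.0000], ω = ẑ
J2: z=[-0.5000, 0.8660, 0.0000] o=[-0.1299, -0.0750, 0.0000] → [-0.1444, -0.0834, -0.3288, -0.5000, 0.8660, 0.0000]
J3: z=[-0.7094, -0.4096, -0.5736] o=[-0.0613, 0.3110, -0.3604] → [0.1445, 0.2161, -0.3330, -0.7094, -0.4096, -0.5736]
J4: z=[-0.1367, 0.8783, -0.4581] o=[-0.2273, 0.3702, -0.1974] → [0.1786, -0.0090, -0.0706, -0.1367, 0.8783, -0.4581]
J5: z=[0.9879, 0.1553, 0.0029] o=[-0.2852, 0.7349, 0.0172] → [-0.0285, 0.1819, -0.0468, 0.9879, 0.1553, 0.0029]
V = J·q̇ = [-0.1790, -0.1159, 0.1382, 0.2441, 0.3891, 0.2756]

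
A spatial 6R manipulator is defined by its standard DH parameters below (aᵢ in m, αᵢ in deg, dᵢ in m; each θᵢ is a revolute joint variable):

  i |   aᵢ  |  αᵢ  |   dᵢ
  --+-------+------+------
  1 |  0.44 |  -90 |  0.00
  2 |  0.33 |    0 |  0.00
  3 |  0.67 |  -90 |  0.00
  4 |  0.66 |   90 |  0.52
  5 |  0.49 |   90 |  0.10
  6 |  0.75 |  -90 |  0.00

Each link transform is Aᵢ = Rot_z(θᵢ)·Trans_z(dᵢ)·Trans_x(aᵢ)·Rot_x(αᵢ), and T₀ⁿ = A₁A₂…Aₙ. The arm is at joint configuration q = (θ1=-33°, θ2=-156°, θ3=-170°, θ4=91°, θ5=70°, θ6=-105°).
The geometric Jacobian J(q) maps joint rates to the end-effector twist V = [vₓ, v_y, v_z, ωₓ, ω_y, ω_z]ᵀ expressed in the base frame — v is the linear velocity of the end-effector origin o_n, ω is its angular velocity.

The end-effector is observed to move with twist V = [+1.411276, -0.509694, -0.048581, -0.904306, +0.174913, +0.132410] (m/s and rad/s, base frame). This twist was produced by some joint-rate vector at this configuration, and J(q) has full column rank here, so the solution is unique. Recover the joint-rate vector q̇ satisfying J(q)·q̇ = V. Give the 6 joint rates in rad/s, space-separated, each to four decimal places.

0.7510 -0.8830 -0.3930 0.6540 -0.3780 -0.9830

o_n = [-0.6442, -0.4762, -0.5455]
J₁: ẑ×o_n = [0.4762, -0.6442, 0.0000], ω = ẑ
J2: z=[0.5446, 0.8387, 0.0000] o=[0.3690, -0.2396, 0.0000] → [-0.4575, 0.2971, 0.7209, 0.5446, 0.8387, 0.0000]
J3: z=[0.5446, 0.8387, 0.0000] o=[0.1162, -0.0754, 0.1342] → [-0.5700, 0.3702, 0.4194, 0.5446, 0.8387, 0.0000]
J4: z=[-0.4690, 0.3046, -0.8290] o=[0.5820, -0.3780, -0.2404] → [-0.1743, 0.8735, 0.4195, -0.4690, 0.3046, -0.8290]
J5: z=[0.6857, -0.4661, -0.5591] o=[-0.0293, -0.7678, -0.6651] → [0.1073, 0.2618, -0.0866, 0.6857, -0.4661, -0.5591]
J6: z=[-0.3627, -0.8847, 0.2927] o=[-0.2699, -0.8134, -1.1011] → [-0.5903, 0.0920, -0.4534, -0.3627, -0.8847, 0.2927]
q̇ = J⁺·V = [0.7510, -0.8830, -0.3930, 0.6540, -0.3780, -0.9830]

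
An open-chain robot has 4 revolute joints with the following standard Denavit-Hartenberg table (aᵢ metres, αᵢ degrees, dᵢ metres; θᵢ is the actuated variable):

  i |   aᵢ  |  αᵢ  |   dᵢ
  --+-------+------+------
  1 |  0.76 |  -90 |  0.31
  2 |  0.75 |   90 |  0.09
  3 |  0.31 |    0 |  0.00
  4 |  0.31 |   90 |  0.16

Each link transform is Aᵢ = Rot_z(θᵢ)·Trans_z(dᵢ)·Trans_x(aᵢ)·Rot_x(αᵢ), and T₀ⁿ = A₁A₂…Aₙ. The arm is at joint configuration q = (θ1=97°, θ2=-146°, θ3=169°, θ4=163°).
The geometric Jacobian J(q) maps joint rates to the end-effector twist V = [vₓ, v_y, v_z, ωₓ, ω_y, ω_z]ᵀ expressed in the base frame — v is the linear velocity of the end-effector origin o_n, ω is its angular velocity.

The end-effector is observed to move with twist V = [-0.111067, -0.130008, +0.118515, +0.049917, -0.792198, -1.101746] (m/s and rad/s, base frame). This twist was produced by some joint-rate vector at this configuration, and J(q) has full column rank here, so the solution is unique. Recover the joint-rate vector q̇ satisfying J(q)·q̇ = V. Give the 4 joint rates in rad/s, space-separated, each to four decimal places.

o_n = [-0.0126, 0.0731, 0.5796]
J₁: ẑ×o_n = [-0.0731, -0.0126, 0.0000], ω = ẑ
J2: z=[-0.9925, -0.1219, 0.0000] o=[-0.0926, 0.7543, 0.3100] → [-0.0329, 0.2676, 0.6859, -0.9925, -0.1219, 0.0000]
J3: z=[0.0681, -0.5550, -0.8290] o=[-0.1062, 0.1262, 0.7294] → [0.0391, -0.0674, 0.0483, 0.0681, -0.5550, -0.8290]
J4: z=[0.0681, -0.5550, -0.8290] o=[-0.1956, 0.3694, 0.5592] → [-0.2570, -0.1531, 0.0814, 0.0681, -0.5550, -0.8290]
q̇ = J⁺·V = [0.0730, 0.0470, 0.8780, 0.5390]

0.0730 0.0470 0.8780 0.5390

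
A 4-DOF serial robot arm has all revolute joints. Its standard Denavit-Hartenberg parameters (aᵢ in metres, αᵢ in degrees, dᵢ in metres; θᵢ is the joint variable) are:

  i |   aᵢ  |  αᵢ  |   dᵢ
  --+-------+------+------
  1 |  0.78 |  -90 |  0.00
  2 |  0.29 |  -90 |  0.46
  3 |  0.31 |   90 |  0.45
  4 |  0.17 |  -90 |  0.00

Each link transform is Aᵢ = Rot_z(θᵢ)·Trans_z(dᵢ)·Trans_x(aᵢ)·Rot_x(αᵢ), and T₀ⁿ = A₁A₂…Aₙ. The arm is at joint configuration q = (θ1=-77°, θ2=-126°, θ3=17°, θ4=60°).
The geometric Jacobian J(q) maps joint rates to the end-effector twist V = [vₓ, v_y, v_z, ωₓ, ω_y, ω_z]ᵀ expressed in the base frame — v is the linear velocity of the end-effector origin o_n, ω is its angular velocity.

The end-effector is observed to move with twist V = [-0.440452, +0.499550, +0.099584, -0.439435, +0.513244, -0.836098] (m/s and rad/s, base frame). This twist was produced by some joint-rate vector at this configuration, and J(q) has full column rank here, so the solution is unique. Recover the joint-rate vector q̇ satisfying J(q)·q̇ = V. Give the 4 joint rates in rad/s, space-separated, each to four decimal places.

o_n = [0.5315, -0.7709, 0.8913]
J₁: ẑ×o_n = [0.7709, 0.5315, -0.0000], ω = ẑ
J2: z=[0.9744, 0.2250, 0.0000] o=[0.1755, -0.7600, 0.0000] → [0.2005, -0.8684, -0.0907, 0.9744, 0.2250, 0.0000]
J3: z=[0.1820, -0.7883, 0.5878] o=[0.5853, -0.4904, 0.2346] → [-0.3528, -0.1511, -0.0934, 0.1820, -0.7883, 0.5878]
J4: z=[0.8931, 0.3826, 0.2365] o=[0.5397, -0.6958, 0.7390] → [0.0760, -0.1380, -0.0639, 0.8931, 0.3826, 0.2365]
q̇ = J⁺·V = [-0.6550, -0.9850, -0.5910, 0.7030]

-0.6550 -0.9850 -0.5910 0.7030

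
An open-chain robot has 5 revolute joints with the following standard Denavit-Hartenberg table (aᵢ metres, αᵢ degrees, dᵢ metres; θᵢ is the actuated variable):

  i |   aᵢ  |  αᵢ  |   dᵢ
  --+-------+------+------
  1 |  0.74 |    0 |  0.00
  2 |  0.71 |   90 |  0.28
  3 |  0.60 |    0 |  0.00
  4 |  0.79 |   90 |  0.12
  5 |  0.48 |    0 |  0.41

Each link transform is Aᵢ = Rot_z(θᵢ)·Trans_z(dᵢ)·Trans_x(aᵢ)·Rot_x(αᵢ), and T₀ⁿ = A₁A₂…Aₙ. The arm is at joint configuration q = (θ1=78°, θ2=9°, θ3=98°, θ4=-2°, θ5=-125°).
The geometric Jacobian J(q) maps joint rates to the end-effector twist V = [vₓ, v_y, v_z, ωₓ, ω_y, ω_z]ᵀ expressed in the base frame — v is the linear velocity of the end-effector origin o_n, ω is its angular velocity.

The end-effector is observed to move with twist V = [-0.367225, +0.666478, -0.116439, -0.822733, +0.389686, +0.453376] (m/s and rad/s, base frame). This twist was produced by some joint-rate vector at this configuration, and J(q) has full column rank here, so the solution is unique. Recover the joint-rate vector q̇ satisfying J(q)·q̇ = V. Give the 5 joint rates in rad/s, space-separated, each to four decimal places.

o_n = [-0.0677, 1.7172, 1.4289]
J₁: ẑ×o_n = [-1.7172, -0.0677, 0.0000], ω = ẑ
J2: z=[0.0000, 0.0000, 1.0000] o=[0.1539, 0.7238, 0.0000] → [-0.9934, -0.2215, 0.0000, 0.0000, 0.0000, 1.0000]
J3: z=[0.9986, -0.0523, 0.0000] o=[0.1910, 1.4329, 0.2800] → [-0.0601, -1.1473, 0.2705, 0.9986, -0.0523, 0.0000]
J4: z=[0.9986, -0.0523, 0.0000] o=[0.1866, 1.3495, 0.8742] → [-0.0290, -0.5540, 0.3540, 0.9986, -0.0523, 0.0000]
J5: z=[0.0520, 0.9932, 0.1045] o=[0.3022, 1.2607, 1.6598] → [-0.2771, -0.0266, 0.3910, 0.0520, 0.9932, 0.1045]
q̇ = J⁺·V = [-0.1410, 0.5580, -0.5450, -0.2970, 0.3480]

-0.1410 0.5580 -0.5450 -0.2970 0.3480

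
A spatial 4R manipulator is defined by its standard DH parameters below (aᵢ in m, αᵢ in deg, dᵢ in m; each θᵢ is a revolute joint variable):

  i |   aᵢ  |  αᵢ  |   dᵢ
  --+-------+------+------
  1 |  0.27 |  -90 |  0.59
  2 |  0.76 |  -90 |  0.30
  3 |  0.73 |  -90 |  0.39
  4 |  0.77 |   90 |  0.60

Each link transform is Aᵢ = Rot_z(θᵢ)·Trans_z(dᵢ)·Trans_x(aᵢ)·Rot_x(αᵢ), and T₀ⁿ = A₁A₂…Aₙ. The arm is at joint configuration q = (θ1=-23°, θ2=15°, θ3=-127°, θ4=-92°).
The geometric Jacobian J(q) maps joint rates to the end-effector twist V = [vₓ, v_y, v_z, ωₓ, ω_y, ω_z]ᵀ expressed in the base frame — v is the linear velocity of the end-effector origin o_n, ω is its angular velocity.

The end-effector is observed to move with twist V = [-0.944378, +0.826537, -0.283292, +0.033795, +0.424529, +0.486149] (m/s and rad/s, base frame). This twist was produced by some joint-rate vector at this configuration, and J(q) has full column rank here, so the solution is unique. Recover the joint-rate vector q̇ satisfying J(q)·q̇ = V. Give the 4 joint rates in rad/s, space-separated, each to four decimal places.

0.6250 0.4750 0.1690 -0.1180

o_n = [1.1756, 0.8292, -0.7412]
J₁: ẑ×o_n = [-0.8292, 1.1756, 0.0000], ω = ẑ
J2: z=[0.3907, 0.9205, 0.0000] o=[0.2485, -0.1055, 0.5900] → [-1.2254, 0.5202, -0.4881, 0.3907, 0.9205, 0.0000]
J3: z=[-0.2382, 0.1011, -0.9659] o=[1.0415, -0.1162, 0.3933] → [0.7985, -0.3998, -0.2388, -0.2382, 0.1011, -0.9659]
J4: z=[0.9452, 0.2526, -0.2067] o=[0.7858, 0.6257, 0.1303] → [-0.1780, 0.7432, 0.0939, 0.9452, 0.2526, -0.2067]
q̇ = J⁺·V = [0.6250, 0.4750, 0.1690, -0.1180]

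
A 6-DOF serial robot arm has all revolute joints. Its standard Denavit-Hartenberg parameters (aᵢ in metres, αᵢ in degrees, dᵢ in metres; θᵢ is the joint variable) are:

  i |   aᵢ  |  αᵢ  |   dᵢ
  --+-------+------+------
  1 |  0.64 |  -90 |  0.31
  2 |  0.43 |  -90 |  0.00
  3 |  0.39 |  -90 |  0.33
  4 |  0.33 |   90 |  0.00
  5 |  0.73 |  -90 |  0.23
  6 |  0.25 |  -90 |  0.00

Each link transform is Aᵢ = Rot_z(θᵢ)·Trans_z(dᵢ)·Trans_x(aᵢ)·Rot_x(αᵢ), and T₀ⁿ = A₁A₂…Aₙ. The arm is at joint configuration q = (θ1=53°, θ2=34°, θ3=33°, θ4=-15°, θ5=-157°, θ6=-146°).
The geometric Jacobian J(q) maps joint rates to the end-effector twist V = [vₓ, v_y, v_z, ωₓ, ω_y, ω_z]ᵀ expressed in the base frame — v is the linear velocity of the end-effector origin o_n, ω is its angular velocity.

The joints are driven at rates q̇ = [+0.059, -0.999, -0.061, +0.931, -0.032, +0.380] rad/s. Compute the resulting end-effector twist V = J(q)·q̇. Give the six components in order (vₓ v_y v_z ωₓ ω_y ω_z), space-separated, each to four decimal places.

o_n = [0.4268, 0.7169, -0.5995]
J₁: ẑ×o_n = [-0.7169, 0.4268, 0.0000], ω = ẑ
J2: z=[-0.7986, 0.6018, 0.0000] o=[0.3852, 0.5111, 0.3100] → [-0.5473, -0.7263, -0.1894, -0.7986, 0.6018, 0.0000]
J3: z=[-0.3365, -0.4466, -0.8290] o=[0.5997, 0.7958, 0.0695] → [0.2333, -0.0818, -0.0506, -0.3365, -0.4466, -0.8290]
J4: z=[0.3981, -0.8653, 0.3046] o=[0.8215, 0.7372, -0.3869] → [0.1901, -0.0356, -0.3496, 0.3981, -0.8653, 0.3046]
J5: z=[-0.5459, -0.4903, -0.6794] o=[1.0648, 0.7716, -0.6072] → [-0.0410, 0.4377, -0.2829, -0.5459, -0.4903, -0.6794]
J6: z=[-0.0784, 0.8372, -0.5412] o=[0.3303, 0.8356, -0.4018] → [-0.2298, -0.0677, -0.0715, -0.0784, 0.8372, -0.5412]
V = J·q̇ = [0.5812, 0.6829, -0.1513, 1.1767, -1.0458, 0.2092]

0.5812 0.6829 -0.1513 1.1767 -1.0458 0.2092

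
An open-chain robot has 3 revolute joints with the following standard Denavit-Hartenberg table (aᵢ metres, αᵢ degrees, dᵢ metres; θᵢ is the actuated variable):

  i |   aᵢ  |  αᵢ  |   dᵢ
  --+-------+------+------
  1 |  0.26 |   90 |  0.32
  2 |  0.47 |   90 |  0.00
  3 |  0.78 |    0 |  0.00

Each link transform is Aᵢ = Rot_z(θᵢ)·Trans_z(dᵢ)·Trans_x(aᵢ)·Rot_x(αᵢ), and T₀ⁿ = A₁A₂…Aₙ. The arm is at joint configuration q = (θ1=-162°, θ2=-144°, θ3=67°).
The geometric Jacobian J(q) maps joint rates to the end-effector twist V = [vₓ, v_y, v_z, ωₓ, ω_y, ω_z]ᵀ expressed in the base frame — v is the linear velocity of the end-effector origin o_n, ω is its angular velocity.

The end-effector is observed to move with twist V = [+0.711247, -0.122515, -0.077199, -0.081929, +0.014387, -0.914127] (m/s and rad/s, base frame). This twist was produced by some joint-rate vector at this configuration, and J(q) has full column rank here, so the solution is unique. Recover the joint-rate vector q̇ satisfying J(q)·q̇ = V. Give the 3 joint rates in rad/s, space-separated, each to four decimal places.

o_n = [0.1270, 0.7962, -0.1354]
J₁: ẑ×o_n = [-0.7962, 0.1270, 0.0000], ω = ẑ
J2: z=[-0.3090, 0.9511, 0.0000] o=[-0.2473, -0.0803, 0.3200] → [-0.4331, -0.1407, -0.6268, -0.3090, 0.9511, 0.0000]
J3: z=[0.5590, 0.1816, 0.8090] o=[0.1144, 0.0372, 0.0437] → [-0.6466, 0.1104, 0.4220, 0.5590, 0.1816, 0.8090]
q̇ = J⁺·V = [-0.8130, 0.0390, -0.1250]

-0.8130 0.0390 -0.1250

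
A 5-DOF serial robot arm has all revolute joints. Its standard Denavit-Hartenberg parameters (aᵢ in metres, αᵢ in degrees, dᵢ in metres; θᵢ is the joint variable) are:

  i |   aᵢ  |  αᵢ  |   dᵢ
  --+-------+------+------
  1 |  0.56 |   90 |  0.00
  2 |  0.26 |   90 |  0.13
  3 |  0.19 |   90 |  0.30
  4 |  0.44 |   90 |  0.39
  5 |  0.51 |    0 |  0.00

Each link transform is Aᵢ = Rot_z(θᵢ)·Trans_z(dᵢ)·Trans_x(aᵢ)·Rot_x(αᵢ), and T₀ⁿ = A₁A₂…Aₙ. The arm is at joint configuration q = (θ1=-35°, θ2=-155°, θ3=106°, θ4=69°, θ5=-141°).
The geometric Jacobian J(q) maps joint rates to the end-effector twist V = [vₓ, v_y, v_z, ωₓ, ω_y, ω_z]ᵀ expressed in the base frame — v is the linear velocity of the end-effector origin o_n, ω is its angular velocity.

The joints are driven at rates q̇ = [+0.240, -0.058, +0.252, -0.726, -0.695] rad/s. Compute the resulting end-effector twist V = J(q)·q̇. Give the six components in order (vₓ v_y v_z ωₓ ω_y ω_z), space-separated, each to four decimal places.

o_n = [-0.0583, -0.3824, 0.1949]
J₁: ẑ×o_n = [0.3824, -0.0583, 0.0000], ω = ẑ
J2: z=[-0.5736, -0.8192, 0.0000] o=[0.4587, -0.3212, 0.0000] → [-0.1596, 0.1118, -0.3884, -0.5736, -0.8192, 0.0000]
J3: z=[-0.3462, 0.2424, 0.9063] o=[0.1911, -0.2925, -0.1099] → [0.1553, -0.1206, 0.0916, -0.3462, 0.2424, 0.9063]
J4: z=[-0.8717, 0.2739, -0.4062] o=[0.0214, -0.3966, 0.1841] → [0.0087, 0.0417, 0.0094, -0.8717, 0.2739, -0.4062]
J5: z=[-0.1996, -0.9558, -0.2160] o=[-0.5155, -0.3370, 0.4164] → [0.2019, -0.1430, 0.4460, -0.1996, -0.9558, -0.2160]
V = J·q̇ = [-0.0065, 0.0182, -0.2712, 0.7177, 0.5740, 0.9135]

-0.0065 0.0182 -0.2712 0.7177 0.5740 0.9135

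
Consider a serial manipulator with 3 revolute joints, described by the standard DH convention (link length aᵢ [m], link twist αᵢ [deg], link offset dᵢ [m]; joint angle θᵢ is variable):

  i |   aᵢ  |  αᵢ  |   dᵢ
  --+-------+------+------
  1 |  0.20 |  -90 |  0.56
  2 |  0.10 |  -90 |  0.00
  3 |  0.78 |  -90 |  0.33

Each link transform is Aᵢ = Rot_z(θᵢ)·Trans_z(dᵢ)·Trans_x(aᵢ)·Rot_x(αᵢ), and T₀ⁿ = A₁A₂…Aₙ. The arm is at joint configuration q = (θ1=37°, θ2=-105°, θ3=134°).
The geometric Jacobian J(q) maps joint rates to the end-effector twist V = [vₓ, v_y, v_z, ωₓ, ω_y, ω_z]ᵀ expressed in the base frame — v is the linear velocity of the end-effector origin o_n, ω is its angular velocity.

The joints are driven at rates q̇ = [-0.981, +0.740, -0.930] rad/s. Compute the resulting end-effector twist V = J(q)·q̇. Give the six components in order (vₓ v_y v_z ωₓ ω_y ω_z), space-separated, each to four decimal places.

o_n = [0.8433, -0.0671, 0.2186]
J₁: ẑ×o_n = [0.0671, 0.8433, -0.0000], ω = ẑ
J2: z=[-0.6018, 0.7986, 0.0000] o=[0.1597, 0.1204, 0.5600] → [-0.2726, -0.2054, -0.4331, -0.6018, 0.7986, 0.0000]
J3: z=[0.7714, 0.5813, 0.2588] o=[0.1391, 0.1048, 0.6566] → [-0.2101, 0.5201, -0.5420, 0.7714, 0.5813, 0.2588]
V = J·q̇ = [-0.0722, -1.4630, 0.1835, -1.1628, 0.0504, -1.2217]

-0.0722 -1.4630 0.1835 -1.1628 0.0504 -1.2217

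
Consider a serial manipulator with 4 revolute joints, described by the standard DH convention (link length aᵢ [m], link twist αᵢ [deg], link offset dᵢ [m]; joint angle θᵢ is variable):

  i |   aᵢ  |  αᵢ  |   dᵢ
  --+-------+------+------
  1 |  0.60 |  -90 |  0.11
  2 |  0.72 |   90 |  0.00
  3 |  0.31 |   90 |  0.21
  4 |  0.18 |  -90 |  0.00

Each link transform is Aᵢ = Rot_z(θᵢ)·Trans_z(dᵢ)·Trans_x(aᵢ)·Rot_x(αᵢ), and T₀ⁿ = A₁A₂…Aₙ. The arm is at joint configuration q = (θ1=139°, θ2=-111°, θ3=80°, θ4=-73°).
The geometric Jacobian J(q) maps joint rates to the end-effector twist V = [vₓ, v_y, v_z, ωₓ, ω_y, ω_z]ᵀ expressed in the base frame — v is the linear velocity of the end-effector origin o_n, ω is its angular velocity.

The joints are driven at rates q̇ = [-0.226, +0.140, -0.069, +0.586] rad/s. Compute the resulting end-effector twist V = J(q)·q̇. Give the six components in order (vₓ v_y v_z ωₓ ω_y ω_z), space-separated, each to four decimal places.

-0.1238 0.0668 0.0725 0.0824 -0.1223 0.3375

o_n = [-0.4487, -0.0832, 0.8274]
J₁: ẑ×o_n = [0.0832, -0.4487, 0.0000], ω = ẑ
J2: z=[-0.6561, -0.7547, 0.0000] o=[-0.4528, 0.3936, 0.1100] → [-0.5414, 0.4707, 0.3159, -0.6561, -0.7547, 0.0000]
J3: z=[0.7046, -0.6125, -0.3584] o=[-0.2581, 0.2244, 0.7822] → [-0.1379, 0.0364, -0.3334, 0.7046, -0.6125, -0.3584]
J4: z=[0.3803, -0.1005, 0.9194] o=[-0.2959, -0.1473, 0.7572] → [-0.0661, -0.1672, 0.0090, 0.3803, -0.1005, 0.9194]
V = J·q̇ = [-0.1238, 0.0668, 0.0725, 0.0824, -0.1223, 0.3375]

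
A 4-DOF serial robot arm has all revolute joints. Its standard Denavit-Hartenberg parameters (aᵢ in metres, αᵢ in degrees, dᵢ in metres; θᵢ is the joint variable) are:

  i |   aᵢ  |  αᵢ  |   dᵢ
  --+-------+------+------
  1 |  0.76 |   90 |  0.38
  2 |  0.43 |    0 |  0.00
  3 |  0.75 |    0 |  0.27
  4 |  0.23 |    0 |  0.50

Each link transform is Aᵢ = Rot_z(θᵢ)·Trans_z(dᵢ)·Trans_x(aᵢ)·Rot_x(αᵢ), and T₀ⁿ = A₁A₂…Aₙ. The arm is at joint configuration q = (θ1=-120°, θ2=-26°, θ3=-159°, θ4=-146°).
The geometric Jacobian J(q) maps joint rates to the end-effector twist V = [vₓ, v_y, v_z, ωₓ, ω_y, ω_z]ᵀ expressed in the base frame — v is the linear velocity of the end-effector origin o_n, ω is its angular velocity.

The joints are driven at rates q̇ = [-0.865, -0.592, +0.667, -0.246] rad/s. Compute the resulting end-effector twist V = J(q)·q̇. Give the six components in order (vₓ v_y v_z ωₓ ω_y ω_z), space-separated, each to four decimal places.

-0.0681 0.9209 -0.3192 0.1481 -0.0855 -0.8650

o_n = [-0.9671, -0.1350, 0.3684]
J₁: ẑ×o_n = [0.1350, -0.9671, 0.0000], ω = ẑ
J2: z=[-0.8660, 0.5000, 0.0000] o=[-0.3800, -0.6582, 0.3800] → [-0.0058, -0.0101, -0.1595, -0.8660, 0.5000, 0.0000]
J3: z=[-0.8660, 0.5000, 0.0000] o=[-0.5732, -0.9929, 0.1915] → [0.0884, 0.1532, -0.5460, -0.8660, 0.5000, 0.0000]
J4: z=[-0.8660, 0.5000, 0.0000] o=[-0.4335, -0.2108, 0.2569] → [0.0558, 0.0966, 0.2012, -0.8660, 0.5000, 0.0000]
V = J·q̇ = [-0.0681, 0.9209, -0.3192, 0.1481, -0.0855, -0.8650]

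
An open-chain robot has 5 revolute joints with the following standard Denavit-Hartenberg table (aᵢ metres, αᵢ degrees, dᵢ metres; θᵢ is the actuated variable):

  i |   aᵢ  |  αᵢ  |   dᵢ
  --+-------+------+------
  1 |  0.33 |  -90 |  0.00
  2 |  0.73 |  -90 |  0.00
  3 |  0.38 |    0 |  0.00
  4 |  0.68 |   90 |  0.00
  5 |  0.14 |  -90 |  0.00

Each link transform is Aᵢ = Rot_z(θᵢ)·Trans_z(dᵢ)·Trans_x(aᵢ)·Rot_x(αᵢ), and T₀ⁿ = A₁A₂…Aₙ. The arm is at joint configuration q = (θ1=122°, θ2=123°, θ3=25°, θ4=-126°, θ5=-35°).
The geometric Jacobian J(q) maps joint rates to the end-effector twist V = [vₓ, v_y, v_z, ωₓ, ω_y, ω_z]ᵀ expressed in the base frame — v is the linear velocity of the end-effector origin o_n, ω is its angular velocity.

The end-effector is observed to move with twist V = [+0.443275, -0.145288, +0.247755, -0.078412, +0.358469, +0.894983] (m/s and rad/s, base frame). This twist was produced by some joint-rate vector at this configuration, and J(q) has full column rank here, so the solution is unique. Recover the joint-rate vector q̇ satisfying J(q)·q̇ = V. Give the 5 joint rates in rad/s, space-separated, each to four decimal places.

o_n = [-0.4696, -0.4175, -0.8176]
J₁: ẑ×o_n = [0.4175, -0.4696, 0.0000], ω = ẑ
J2: z=[-0.8480, -0.5299, 0.0000] o=[-0.1749, 0.2799, 0.0000] → [0.4333, -0.6934, 0.4352, -0.8480, -0.5299, 0.0000]
J3: z=[0.4444, -0.7112, 0.5446] o=[0.0358, -0.0573, -0.6122] → [0.3423, -0.1840, -0.5195, 0.4444, -0.7112, 0.5446]
J4: z=[0.4444, -0.7112, 0.5446] o=[0.2714, -0.1313, -0.9011] → [0.0966, -0.4407, -0.6542, 0.4444, -0.7112, 0.5446]
J5: z=[-0.1215, 0.5545, 0.8233] o=[-0.3321, -0.4251, -0.7922] → [-0.0203, -0.1163, 0.0753, -0.1215, 0.5545, 0.8233]
q̇ = J⁺·V = [1.0000, -0.1040, 0.4330, -0.7800, 0.1020]

1.0000 -0.1040 0.4330 -0.7800 0.1020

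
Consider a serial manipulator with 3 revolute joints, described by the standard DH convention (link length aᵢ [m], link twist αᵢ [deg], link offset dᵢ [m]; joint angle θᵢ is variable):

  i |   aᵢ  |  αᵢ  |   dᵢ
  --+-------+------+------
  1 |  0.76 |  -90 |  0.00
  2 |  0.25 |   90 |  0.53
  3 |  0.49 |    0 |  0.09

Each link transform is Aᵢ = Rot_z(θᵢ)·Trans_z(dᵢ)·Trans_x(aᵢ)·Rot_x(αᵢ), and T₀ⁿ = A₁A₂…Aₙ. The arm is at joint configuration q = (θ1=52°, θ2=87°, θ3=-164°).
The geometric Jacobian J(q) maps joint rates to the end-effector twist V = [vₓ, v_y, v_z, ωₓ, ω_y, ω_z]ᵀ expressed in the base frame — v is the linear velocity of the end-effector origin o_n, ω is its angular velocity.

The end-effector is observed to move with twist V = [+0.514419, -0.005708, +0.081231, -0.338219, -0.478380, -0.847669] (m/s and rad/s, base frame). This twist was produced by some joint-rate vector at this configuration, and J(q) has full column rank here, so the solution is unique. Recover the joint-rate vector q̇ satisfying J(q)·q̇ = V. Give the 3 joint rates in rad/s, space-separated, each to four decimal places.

-0.8170 -0.0280 -0.5860

o_n = [0.2049, 0.9037, 0.2254]
J₁: ẑ×o_n = [-0.9037, 0.2049, 0.0000], ω = ẑ
J2: z=[-0.7880, 0.6157, 0.0000] o=[0.4679, 0.5989, 0.0000] → [0.1388, 0.1776, -0.0783, -0.7880, 0.6157, 0.0000]
J3: z=[0.6148, 0.7869, 0.0523] o=[0.0583, 0.9355, -0.2497] → [0.3755, -0.2844, -0.1349, 0.6148, 0.7869, 0.0523]
q̇ = J⁺·V = [-0.8170, -0.0280, -0.5860]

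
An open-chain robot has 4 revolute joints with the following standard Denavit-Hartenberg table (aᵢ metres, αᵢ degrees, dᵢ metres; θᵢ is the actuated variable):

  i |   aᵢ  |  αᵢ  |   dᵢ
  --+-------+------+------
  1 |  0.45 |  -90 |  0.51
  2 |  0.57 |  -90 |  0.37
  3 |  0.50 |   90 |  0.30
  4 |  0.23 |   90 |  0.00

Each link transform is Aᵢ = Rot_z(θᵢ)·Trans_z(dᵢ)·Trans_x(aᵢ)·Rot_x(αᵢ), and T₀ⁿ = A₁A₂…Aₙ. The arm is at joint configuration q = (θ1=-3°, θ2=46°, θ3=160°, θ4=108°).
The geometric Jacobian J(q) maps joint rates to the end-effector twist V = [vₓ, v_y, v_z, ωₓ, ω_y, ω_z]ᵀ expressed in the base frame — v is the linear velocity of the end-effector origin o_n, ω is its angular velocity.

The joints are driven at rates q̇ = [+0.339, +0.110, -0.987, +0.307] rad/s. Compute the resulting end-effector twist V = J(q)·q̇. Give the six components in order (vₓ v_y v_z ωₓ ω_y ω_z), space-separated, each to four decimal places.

0.0153 -0.3107 -0.1061 0.7725 -0.2192 0.9491

o_n = [0.2042, 0.2129, 0.0296]
J₁: ẑ×o_n = [-0.2129, 0.2042, 0.0000], ω = ẑ
J2: z=[0.0523, 0.9986, 0.0000] o=[0.4494, -0.0236, 0.5100] → [-0.4798, 0.0251, 0.2572, 0.0523, 0.9986, 0.0000]
J3: z=[-0.7184, 0.0376, -0.6947] o=[0.8642, 0.3252, 0.1000] → [-0.0807, 0.4078, 0.1055, -0.7184, 0.0376, -0.6947]
J4: z=[0.1881, -0.9508, -0.2460] o=[0.3138, 0.1828, 0.2296] → [0.1976, 0.0646, -0.0985, 0.1881, -0.9508, -0.2460]
V = J·q̇ = [0.0153, -0.3107, -0.1061, 0.7725, -0.2192, 0.9491]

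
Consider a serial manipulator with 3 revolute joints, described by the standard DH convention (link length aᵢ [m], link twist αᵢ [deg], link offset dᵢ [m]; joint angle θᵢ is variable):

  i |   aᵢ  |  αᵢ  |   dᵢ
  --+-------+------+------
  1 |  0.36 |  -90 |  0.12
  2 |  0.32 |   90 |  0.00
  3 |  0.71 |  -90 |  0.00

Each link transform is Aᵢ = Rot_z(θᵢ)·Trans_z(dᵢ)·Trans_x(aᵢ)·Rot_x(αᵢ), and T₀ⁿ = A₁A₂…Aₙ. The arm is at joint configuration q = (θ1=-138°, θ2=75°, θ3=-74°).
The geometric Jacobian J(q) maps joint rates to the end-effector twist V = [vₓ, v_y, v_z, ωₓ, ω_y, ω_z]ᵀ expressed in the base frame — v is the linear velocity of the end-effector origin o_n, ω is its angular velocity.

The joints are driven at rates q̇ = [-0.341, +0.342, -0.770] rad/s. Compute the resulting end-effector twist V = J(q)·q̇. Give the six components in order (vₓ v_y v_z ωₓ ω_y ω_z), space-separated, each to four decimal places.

0.1872 0.5978 0.4620 0.7816 0.2435 -0.5403

o_n = [-0.8234, 0.1770, -0.3781]
J₁: ẑ×o_n = [-0.1770, -0.8234, 0.0000], ω = ẑ
J2: z=[0.6691, -0.7431, 0.0000] o=[-0.2675, -0.2409, 0.1200] → [0.3702, 0.3333, -0.1335, 0.6691, -0.7431, 0.0000]
J3: z=[-0.7178, -0.6463, 0.2588] o=[-0.3291, -0.2963, -0.1891] → [-0.0003, -0.2636, -0.6592, -0.7178, -0.6463, 0.2588]
V = J·q̇ = [0.1872, 0.5978, 0.4620, 0.7816, 0.2435, -0.5403]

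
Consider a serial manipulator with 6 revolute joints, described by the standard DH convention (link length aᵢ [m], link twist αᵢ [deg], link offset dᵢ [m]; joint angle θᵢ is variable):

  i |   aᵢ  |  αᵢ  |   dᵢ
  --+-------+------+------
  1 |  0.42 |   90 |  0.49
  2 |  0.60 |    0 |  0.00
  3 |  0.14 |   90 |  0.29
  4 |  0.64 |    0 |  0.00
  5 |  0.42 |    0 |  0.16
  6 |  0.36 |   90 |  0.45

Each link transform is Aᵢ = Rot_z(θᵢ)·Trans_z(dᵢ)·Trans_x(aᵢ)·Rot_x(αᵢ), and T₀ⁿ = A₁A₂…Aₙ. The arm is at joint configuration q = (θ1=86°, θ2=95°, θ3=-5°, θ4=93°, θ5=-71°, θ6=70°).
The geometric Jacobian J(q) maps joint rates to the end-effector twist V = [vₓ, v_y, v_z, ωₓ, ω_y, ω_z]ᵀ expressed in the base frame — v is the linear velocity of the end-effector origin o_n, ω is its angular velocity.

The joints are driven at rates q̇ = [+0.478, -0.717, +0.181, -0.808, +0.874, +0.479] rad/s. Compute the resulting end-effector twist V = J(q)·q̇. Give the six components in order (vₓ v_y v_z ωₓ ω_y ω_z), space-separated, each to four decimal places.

o_n = [1.5109, 0.8744, 1.5711]
J₁: ẑ×o_n = [-0.8744, 1.5109, 0.0000], ω = ẑ
J2: z=[0.9976, -0.0698, 0.0000] o=[0.0293, 0.4190, 0.4900] → [-0.0754, -1.0784, 0.5577, 0.9976, -0.0698, 0.0000]
J3: z=[0.9976, -0.0698, 0.0000] o=[0.0256, 0.3668, 1.0877] → [-0.0337, -0.4822, 0.6100, 0.9976, -0.0698, 0.0000]
J4: z=[0.0698, 0.9976, 0.0000] o=[0.3149, 0.3466, 1.2277] → [0.3425, -0.0240, -1.1562, 0.0698, 0.9976, 0.0000]
J5: z=[0.0698, 0.9976, 0.0000] o=[0.9525, 0.3020, 1.1942] → [0.3759, -0.0263, -0.5171, 0.0698, 0.9976, 0.0000]
J6: z=[0.0698, 0.9976, 0.0000] o=[1.1206, 0.4506, 1.5836] → [-0.0125, 0.0009, -0.3598, 0.0698, 0.9976, 0.0000]
V = J·q̇ = [-0.3242, 1.4050, 0.0205, -0.4967, 0.5811, 0.4780]

-0.3242 1.4050 0.0205 -0.4967 0.5811 0.4780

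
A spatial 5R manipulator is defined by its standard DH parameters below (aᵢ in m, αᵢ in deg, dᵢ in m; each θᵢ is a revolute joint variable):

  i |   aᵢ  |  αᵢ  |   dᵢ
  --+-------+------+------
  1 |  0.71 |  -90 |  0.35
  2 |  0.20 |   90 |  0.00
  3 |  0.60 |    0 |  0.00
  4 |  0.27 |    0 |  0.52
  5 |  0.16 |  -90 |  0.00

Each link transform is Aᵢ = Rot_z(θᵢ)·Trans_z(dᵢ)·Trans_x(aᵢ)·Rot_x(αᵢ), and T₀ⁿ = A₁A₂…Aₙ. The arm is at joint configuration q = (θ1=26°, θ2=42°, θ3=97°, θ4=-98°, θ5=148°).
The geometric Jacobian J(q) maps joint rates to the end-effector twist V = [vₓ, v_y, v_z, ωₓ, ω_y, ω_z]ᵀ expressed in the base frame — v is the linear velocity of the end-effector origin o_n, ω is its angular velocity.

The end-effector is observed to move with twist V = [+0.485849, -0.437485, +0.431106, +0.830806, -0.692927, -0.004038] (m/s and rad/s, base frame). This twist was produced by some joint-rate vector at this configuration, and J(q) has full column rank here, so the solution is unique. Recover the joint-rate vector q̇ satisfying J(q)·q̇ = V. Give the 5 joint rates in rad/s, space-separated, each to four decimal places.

-0.4960 -0.9870 -0.3580 0.6470 0.3730

o_n = [0.8291, 1.1587, 0.5607]
J₁: ẑ×o_n = [-1.1587, 0.8291, 0.0000], ω = ẑ
J2: z=[-0.4384, 0.8988, 0.0000] o=[0.6381, 0.3112, 0.3500] → [0.1894, 0.0924, -0.5431, -0.4384, 0.8988, 0.0000]
J3: z=[0.6014, 0.2933, 0.7431] o=[0.7717, 0.3764, 0.2162] → [-0.4803, -0.1646, 0.4536, 0.6014, 0.2933, 0.7431]
J4: z=[0.6014, 0.2933, 0.7431] o=[0.4618, 0.8878, 0.2651] → [-0.1146, 0.0952, 0.0552, 0.6014, 0.2933, 0.7431]
J5: z=[0.6014, 0.2933, 0.7431] o=[0.9569, 1.1241, 0.4709] → [0.0006, -0.1490, 0.0583, 0.6014, 0.2933, 0.7431]
q̇ = J⁺·V = [-0.4960, -0.9870, -0.3580, 0.6470, 0.3730]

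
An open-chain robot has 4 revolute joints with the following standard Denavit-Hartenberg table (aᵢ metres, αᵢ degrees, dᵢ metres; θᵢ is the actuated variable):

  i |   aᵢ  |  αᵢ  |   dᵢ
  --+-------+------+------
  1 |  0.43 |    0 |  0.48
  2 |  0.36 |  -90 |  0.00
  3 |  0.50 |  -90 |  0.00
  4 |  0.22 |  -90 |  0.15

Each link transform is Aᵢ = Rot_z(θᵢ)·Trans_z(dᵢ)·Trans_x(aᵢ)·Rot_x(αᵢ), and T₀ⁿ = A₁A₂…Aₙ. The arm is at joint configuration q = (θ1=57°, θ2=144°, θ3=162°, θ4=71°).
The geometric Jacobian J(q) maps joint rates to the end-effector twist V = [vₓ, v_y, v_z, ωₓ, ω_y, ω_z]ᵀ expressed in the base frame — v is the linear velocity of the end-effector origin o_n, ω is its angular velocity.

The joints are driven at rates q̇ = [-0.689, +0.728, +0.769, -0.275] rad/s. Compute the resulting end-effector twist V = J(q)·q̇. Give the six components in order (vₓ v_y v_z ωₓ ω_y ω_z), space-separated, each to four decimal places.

o_n = [0.3744, 0.6373, 0.4460]
J₁: ẑ×o_n = [-0.6373, 0.3744, 0.0000], ω = ẑ
J2: z=[0.0000, 0.0000, 1.0000] o=[0.2342, 0.3606, 0.4800] → [-0.2766, 0.1402, 0.0000, 0.0000, 0.0000, 1.0000]
J3: z=[0.3584, -0.9336, 0.0000] o=[-0.1019, 0.2316, 0.4800] → [0.0317, 0.0122, 0.5900, 0.3584, -0.9336, 0.0000]
J4: z=[0.2885, 0.1107, 0.9511] o=[0.3420, 0.4020, 0.3255] → [-0.2104, -0.0040, 0.0643, 0.2885, 0.1107, 0.9511]
V = J·q̇ = [0.3199, -0.1454, 0.4360, 0.1962, -0.7484, -0.2225]

0.3199 -0.1454 0.4360 0.1962 -0.7484 -0.2225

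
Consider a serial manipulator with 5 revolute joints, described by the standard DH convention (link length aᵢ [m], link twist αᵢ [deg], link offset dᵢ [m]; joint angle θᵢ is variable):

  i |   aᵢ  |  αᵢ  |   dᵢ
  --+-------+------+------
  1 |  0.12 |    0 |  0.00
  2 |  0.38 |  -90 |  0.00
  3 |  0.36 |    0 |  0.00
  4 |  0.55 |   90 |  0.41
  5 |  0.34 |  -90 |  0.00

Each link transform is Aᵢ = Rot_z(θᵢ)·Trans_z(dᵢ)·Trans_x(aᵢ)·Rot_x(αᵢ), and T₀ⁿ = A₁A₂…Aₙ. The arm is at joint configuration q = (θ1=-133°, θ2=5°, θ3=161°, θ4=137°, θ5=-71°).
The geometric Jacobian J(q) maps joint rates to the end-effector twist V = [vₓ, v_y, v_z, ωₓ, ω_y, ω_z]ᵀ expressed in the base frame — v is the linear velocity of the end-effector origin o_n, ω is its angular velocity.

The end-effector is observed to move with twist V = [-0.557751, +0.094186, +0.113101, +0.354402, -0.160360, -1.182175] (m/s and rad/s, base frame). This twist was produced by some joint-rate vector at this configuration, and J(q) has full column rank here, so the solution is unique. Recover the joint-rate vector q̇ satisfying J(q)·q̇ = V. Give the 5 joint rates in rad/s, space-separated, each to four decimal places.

-0.6560 -0.5750 0.5900 -0.2120 0.1040

o_n = [-0.2274, -0.4179, 0.4662]
J₁: ẑ×o_n = [0.4179, -0.2274, 0.0000], ω = ẑ
J2: z=[0.0000, 0.0000, 1.0000] o=[-0.0818, -0.0878, 0.0000] → [0.3301, -0.1456, 0.0000, 0.0000, 0.0000, 1.0000]
J3: z=[0.7880, -0.6157, 0.0000] o=[-0.3158, -0.3872, 0.0000] → [-0.2870, -0.3673, 0.0302, 0.7880, -0.6157, 0.0000]
J4: z=[0.7880, -0.6157, 0.0000] o=[-0.1062, -0.1190, -0.1172] → [-0.3592, -0.4597, -0.3102, 0.7880, -0.6157, 0.0000]
J5: z=[0.5436, 0.6958, 0.4695] o=[0.0579, -0.5749, 0.3684] → [-0.0057, -0.1871, 0.2838, 0.5436, 0.6958, 0.4695]
q̇ = J⁺·V = [-0.6560, -0.5750, 0.5900, -0.2120, 0.1040]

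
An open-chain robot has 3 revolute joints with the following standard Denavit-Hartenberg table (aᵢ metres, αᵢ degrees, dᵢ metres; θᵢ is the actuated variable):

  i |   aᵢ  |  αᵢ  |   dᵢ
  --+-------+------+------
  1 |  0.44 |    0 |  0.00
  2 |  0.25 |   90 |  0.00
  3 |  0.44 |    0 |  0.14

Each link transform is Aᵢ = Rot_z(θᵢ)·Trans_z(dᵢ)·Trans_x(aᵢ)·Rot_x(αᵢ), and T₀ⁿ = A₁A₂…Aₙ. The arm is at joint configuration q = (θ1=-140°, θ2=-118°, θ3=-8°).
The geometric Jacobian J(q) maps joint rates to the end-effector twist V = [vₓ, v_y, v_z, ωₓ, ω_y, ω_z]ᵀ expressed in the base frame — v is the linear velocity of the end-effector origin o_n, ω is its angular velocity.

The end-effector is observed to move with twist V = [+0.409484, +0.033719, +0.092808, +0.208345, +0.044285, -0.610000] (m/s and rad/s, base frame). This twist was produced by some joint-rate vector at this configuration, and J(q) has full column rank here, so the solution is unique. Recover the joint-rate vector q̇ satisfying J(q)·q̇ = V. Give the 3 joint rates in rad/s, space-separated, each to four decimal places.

-0.0520 -0.5580 0.2130

o_n = [-0.3427, 0.4170, -0.0612]
J₁: ẑ×o_n = [-0.4170, -0.3427, 0.0000], ω = ẑ
J2: z=[0.0000, 0.0000, 1.0000] o=[-0.3371, -0.2828, 0.0000] → [-0.6998, -0.0056, 0.0000, 0.0000, 0.0000, 1.0000]
J3: z=[0.9781, 0.2079, 0.0000] o=[-0.3890, -0.0383, 0.0000] → [-0.0127, 0.0599, 0.4357, 0.9781, 0.2079, 0.0000]
q̇ = J⁺·V = [-0.0520, -0.5580, 0.2130]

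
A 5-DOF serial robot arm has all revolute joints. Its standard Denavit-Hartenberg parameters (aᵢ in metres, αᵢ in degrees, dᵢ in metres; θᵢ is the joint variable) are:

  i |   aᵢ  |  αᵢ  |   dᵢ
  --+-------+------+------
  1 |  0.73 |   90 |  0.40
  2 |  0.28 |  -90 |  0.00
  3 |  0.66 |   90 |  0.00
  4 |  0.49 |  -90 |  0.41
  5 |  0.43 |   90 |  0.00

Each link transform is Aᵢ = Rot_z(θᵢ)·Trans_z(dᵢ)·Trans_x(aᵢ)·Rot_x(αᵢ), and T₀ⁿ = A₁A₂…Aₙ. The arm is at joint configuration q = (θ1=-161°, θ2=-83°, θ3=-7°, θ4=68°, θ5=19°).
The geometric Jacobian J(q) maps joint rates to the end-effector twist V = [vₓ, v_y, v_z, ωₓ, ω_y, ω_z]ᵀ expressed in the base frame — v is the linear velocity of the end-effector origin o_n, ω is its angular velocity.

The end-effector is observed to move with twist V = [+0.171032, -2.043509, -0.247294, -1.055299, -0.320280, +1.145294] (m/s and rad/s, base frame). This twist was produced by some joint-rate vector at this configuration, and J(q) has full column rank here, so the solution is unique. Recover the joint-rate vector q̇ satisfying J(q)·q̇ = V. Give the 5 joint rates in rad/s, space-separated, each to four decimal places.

0.5060 0.3490 0.9560 -0.2450 0.5760

o_n = [-1.7395, -0.1872, -0.7250]
J₁: ẑ×o_n = [0.1872, -1.7395, 0.0000], ω = ẑ
J2: z=[-0.3256, 0.9455, 0.0000] o=[-0.6902, -0.2377, 0.4000] → [-1.0637, -0.3663, 0.9757, -0.3256, 0.9455, 0.0000]
J3: z=[-0.9385, -0.3231, 0.1219] o=[-0.7225, -0.2488, 0.1221] → [0.2662, -0.9189, -0.3865, -0.9385, -0.3231, 0.1219]
J4: z=[-0.3091, 0.9433, 0.1210] o=[-0.8242, -0.1987, -0.5281] → [-0.1871, -0.1716, 0.8599, -0.3091, 0.9433, 0.1210]
J5: z=[-0.2087, -0.1914, 0.9591] o=[-1.4055, 0.0552, -0.6040] → [0.2556, -0.3456, -0.0133, -0.2087, -0.1914, 0.9591]
q̇ = J⁺·V = [0.5060, 0.3490, 0.9560, -0.2450, 0.5760]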